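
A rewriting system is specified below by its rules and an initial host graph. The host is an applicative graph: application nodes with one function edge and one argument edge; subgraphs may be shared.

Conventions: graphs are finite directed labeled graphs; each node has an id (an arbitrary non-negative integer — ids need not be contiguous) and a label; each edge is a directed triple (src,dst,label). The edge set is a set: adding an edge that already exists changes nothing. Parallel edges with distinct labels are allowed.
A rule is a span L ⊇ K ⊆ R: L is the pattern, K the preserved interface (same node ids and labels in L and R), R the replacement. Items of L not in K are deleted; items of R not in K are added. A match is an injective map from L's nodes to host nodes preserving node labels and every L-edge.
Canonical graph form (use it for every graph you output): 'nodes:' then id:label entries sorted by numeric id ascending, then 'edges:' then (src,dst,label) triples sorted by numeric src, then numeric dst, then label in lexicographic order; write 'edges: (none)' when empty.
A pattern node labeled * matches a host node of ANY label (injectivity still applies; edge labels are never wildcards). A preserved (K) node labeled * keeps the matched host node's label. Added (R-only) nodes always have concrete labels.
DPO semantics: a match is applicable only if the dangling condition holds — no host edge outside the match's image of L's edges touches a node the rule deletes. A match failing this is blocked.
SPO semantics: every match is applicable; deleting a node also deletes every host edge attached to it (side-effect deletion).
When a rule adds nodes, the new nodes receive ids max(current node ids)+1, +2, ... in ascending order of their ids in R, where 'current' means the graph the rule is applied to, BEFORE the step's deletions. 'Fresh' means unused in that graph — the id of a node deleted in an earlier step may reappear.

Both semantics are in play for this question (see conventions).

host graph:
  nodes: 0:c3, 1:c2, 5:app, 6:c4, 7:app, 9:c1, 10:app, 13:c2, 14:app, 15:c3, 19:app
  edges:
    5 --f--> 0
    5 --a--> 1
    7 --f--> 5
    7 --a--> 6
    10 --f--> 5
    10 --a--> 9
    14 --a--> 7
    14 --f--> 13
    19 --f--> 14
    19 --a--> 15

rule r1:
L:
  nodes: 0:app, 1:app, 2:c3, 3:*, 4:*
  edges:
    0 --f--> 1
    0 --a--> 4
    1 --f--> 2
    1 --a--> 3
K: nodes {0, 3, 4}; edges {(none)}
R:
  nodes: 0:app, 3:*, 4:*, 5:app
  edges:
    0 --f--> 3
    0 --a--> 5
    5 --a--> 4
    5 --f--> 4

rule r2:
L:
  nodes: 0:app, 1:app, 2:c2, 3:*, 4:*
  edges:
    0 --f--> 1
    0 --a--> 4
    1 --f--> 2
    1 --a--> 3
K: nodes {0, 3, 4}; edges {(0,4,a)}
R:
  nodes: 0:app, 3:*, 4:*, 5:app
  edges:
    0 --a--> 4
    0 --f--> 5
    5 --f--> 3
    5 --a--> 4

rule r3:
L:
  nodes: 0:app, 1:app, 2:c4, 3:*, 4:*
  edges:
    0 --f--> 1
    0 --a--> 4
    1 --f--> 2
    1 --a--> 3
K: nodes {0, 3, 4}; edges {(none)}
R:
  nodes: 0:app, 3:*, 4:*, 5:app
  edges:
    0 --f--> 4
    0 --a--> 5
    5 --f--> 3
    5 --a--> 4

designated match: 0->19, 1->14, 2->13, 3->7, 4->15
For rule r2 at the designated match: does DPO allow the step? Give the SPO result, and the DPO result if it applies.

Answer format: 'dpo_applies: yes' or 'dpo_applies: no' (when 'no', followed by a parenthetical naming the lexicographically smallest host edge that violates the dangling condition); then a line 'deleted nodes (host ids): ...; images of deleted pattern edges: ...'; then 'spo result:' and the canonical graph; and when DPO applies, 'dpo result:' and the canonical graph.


dpo_applies: yes
deleted nodes (host ids): 13, 14; images of deleted pattern edges: (14,7,a); (14,13,f); (19,14,f)
spo result:
nodes: 0:c3, 1:c2, 5:app, 6:c4, 7:app, 9:c1, 10:app, 15:c3, 19:app, 20:app
edges: (5,0,f); (5,1,a); (7,5,f); (7,6,a); (10,5,f); (10,9,a); (19,15,a); (19,20,f); (20,7,f); (20,15,a)
dpo result:
nodes: 0:c3, 1:c2, 5:app, 6:c4, 7:app, 9:c1, 10:app, 15:c3, 19:app, 20:app
edges: (5,0,f); (5,1,a); (7,5,f); (7,6,a); (10,5,f); (10,9,a); (19,15,a); (19,20,f); (20,7,f); (20,15,a)


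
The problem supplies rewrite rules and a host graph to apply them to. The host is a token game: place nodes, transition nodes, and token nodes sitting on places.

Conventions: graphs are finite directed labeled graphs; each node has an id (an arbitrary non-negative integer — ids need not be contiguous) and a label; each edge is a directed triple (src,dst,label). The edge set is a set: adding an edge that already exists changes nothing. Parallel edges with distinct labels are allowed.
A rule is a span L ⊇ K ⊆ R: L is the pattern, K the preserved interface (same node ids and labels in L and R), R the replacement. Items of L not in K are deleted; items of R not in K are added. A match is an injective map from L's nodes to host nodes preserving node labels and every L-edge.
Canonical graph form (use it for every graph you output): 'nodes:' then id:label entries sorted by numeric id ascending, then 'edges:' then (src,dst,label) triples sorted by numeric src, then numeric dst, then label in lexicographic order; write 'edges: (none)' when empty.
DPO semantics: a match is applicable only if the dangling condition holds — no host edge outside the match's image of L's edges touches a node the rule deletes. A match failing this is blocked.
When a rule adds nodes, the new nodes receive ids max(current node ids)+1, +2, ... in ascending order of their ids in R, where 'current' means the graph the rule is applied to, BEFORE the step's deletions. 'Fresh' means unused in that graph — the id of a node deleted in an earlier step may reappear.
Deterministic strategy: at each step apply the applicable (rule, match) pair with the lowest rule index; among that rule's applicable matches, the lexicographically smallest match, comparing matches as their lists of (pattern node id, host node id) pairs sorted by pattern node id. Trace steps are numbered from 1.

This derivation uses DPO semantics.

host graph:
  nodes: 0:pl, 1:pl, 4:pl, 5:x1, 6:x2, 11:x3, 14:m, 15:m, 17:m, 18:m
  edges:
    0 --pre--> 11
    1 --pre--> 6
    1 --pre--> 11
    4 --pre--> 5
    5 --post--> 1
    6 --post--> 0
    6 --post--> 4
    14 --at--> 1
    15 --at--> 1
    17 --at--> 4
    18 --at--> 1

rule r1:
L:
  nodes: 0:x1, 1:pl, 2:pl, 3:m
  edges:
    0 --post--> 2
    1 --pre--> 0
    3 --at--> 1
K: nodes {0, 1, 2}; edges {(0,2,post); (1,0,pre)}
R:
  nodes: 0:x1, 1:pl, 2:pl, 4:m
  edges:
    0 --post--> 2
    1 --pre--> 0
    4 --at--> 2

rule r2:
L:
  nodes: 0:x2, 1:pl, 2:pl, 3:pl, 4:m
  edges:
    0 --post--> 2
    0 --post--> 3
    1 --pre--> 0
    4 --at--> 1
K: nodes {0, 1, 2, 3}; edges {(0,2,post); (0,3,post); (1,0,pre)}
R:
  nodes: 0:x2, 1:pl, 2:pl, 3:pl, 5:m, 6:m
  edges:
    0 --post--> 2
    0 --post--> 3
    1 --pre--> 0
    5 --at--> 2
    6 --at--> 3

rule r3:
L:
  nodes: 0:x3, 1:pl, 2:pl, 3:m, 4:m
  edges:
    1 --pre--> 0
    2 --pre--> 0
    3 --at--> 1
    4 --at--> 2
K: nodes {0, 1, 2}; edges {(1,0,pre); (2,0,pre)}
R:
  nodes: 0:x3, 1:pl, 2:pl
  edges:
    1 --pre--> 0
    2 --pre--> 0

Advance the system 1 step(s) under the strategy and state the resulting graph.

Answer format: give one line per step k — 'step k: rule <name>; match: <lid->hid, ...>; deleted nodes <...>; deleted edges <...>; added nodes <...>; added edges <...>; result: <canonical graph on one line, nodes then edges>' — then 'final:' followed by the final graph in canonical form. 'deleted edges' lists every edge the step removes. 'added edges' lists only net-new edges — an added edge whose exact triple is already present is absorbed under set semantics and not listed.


step 1: rule r1; match: 0->5, 1->4, 2->1, 3->17; deleted nodes 17; deleted edges (17,4,at); added nodes 19; added edges (19,1,at); result: nodes: 0:pl, 1:pl, 4:pl, 5:x1, 6:x2, 11:x3, 14:m, 15:m, 18:m, 19:m edges: (0,11,pre); (1,6,pre); (1,11,pre); (4,5,pre); (5,1,post); (6,0,post); (6,4,post); (14,1,at); (15,1,at); (18,1,at); (19,1,at)
final:
nodes: 0:pl, 1:pl, 4:pl, 5:x1, 6:x2, 11:x3, 14:m, 15:m, 18:m, 19:m
edges: (0,11,pre); (1,6,pre); (1,11,pre); (4,5,pre); (5,1,post); (6,0,post); (6,4,post); (14,1,at); (15,1,at); (18,1,at); (19,1,at)


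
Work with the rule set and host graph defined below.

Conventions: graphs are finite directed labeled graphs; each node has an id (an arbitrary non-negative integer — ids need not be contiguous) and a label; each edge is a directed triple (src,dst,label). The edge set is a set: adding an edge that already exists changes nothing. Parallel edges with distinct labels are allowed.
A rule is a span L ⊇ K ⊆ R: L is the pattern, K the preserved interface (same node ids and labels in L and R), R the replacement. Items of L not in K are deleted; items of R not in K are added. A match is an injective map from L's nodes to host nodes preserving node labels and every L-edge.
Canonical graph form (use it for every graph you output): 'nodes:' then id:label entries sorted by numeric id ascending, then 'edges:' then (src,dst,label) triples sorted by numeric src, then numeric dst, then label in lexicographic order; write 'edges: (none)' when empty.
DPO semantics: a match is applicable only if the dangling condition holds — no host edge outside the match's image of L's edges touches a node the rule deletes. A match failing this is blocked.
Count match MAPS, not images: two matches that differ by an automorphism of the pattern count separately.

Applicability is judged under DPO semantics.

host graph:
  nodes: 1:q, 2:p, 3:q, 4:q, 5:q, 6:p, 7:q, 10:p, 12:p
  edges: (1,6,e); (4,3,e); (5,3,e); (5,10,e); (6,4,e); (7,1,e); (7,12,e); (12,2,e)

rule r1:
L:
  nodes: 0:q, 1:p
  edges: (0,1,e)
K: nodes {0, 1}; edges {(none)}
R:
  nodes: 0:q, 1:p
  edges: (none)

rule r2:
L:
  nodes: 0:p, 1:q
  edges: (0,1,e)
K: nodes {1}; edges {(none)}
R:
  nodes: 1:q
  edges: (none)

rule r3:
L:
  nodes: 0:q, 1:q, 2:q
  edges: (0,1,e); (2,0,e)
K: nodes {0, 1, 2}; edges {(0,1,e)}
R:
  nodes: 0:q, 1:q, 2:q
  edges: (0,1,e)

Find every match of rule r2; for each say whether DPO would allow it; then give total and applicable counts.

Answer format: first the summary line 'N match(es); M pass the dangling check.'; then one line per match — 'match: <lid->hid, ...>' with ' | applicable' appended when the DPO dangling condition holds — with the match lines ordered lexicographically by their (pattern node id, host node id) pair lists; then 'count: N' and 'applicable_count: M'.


1 match(es); 0 pass the dangling check.
match: 0->6, 1->4
count: 1
applicable_count: 0


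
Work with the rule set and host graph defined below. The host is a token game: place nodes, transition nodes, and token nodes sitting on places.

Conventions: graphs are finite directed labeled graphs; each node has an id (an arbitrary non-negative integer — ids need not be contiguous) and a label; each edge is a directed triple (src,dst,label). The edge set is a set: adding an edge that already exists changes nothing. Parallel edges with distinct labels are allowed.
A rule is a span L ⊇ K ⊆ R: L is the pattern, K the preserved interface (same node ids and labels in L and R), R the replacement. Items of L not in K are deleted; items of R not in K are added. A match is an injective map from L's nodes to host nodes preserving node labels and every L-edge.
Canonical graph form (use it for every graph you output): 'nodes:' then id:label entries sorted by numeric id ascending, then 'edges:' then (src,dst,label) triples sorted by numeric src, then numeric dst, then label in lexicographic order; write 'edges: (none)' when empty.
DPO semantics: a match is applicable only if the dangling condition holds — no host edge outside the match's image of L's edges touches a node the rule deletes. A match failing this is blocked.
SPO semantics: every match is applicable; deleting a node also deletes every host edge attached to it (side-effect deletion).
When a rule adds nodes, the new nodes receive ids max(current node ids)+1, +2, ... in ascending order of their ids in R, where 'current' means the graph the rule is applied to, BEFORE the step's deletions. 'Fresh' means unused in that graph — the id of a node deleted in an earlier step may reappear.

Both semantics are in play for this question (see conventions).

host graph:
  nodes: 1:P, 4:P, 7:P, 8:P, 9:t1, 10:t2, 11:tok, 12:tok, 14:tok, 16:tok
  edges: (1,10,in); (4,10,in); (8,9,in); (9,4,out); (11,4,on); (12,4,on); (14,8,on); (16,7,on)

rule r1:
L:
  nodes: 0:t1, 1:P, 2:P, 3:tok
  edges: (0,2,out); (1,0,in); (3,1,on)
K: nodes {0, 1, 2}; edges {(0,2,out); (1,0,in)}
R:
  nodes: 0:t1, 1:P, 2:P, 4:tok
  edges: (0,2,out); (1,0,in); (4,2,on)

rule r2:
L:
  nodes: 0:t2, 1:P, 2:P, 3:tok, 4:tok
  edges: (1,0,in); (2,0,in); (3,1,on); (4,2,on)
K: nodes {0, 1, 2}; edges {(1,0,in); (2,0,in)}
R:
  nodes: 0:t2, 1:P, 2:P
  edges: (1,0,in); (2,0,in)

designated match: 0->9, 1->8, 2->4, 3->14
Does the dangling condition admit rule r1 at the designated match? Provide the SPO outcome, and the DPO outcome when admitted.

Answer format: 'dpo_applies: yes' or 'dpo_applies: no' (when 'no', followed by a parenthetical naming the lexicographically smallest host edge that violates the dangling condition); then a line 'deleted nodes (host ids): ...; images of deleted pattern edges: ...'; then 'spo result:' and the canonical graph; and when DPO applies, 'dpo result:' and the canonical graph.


dpo_applies: yes
deleted nodes (host ids): 14; images of deleted pattern edges: (14,8,on)
spo result:
nodes: 1:P, 4:P, 7:P, 8:P, 9:t1, 10:t2, 11:tok, 12:tok, 16:tok, 17:tok
edges: (1,10,in); (4,10,in); (8,9,in); (9,4,out); (11,4,on); (12,4,on); (16,7,on); (17,4,on)
dpo result:
nodes: 1:P, 4:P, 7:P, 8:P, 9:t1, 10:t2, 11:tok, 12:tok, 16:tok, 17:tok
edges: (1,10,in); (4,10,in); (8,9,in); (9,4,out); (11,4,on); (12,4,on); (16,7,on); (17,4,on)


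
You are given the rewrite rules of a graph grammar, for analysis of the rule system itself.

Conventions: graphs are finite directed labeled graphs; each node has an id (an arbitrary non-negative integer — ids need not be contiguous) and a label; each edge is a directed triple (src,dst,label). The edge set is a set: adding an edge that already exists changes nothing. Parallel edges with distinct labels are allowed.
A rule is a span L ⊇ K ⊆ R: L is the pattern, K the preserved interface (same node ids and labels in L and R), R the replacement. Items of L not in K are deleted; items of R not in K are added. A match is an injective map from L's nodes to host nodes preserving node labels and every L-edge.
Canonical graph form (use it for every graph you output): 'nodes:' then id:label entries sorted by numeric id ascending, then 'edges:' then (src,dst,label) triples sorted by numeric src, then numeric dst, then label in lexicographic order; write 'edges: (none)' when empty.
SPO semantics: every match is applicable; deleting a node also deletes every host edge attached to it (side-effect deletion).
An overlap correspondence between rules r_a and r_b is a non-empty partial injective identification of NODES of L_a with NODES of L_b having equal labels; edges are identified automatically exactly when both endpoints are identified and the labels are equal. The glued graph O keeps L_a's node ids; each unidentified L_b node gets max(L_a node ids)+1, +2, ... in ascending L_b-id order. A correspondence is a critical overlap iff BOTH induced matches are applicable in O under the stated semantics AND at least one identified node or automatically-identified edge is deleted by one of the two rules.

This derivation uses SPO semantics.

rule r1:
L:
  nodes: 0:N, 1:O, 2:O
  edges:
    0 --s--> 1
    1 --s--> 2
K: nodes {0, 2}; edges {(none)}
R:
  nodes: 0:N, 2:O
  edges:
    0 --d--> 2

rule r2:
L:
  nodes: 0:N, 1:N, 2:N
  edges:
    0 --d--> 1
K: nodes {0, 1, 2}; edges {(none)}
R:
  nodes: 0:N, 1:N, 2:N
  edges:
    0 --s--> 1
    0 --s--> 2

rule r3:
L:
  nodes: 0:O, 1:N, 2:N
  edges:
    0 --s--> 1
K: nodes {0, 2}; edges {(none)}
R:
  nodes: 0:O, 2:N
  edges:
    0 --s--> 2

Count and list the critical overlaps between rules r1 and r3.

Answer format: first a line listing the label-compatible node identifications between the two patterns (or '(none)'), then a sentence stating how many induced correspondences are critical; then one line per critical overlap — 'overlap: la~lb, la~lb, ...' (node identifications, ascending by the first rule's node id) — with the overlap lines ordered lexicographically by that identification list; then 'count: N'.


label-compatible node identifications between L(r1) and L(r3): 0~1, 0~2, 1~0, 2~0
5 of the induced correspondences are critical overlaps of r1 and r3.
overlap: 0~1
overlap: 0~1, 1~0
overlap: 0~1, 2~0
overlap: 0~2, 1~0
overlap: 1~0
count: 5


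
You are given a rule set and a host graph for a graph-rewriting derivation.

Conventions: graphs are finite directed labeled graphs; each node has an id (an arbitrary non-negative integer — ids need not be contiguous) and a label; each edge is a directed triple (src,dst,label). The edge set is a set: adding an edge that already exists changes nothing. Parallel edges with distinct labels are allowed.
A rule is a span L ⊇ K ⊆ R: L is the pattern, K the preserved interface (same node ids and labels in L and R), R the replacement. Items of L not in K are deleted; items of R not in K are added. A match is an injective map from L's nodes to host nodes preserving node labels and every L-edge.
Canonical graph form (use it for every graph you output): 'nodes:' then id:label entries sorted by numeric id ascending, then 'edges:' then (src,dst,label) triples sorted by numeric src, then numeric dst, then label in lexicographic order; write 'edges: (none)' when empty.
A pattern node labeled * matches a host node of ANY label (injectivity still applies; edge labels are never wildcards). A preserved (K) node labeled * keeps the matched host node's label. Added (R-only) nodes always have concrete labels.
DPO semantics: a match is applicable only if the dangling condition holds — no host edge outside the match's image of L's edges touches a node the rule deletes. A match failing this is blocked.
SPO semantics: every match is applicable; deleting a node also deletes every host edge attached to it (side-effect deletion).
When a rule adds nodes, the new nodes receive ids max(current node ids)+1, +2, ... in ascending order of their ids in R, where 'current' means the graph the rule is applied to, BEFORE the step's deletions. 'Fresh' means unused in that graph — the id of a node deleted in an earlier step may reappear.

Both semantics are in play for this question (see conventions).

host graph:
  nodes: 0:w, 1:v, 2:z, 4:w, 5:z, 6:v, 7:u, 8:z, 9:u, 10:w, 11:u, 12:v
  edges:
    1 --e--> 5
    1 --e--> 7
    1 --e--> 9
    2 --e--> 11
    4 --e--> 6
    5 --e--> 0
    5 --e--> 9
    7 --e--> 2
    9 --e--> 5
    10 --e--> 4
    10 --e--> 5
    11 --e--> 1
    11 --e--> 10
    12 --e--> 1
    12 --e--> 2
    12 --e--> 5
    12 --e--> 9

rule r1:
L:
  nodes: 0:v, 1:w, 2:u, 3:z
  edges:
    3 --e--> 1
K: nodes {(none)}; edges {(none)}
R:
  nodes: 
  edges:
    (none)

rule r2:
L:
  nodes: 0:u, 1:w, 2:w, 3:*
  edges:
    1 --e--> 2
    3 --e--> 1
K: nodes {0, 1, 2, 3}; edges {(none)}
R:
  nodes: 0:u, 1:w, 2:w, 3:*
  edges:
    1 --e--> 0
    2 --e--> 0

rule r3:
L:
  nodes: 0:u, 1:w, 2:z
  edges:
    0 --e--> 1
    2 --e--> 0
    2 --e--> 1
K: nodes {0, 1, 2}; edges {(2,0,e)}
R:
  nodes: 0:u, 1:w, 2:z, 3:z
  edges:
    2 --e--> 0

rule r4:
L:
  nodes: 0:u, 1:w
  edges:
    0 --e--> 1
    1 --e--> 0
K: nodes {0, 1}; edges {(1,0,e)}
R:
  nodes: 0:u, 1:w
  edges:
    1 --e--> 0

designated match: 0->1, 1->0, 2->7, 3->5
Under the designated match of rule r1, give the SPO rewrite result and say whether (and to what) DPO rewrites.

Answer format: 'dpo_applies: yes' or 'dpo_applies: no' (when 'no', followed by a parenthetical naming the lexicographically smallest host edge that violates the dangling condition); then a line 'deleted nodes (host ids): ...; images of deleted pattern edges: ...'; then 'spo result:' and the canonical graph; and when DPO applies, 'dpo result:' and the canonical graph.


dpo_applies: no
(the rule deletes node 1, which keeps host edge (1,5,e) outside the match image — the dangling condition fails, DPO blocks; SPO proceeds and side-deletes such edges)
deleted nodes (host ids): 0, 1, 5, 7; images of deleted pattern edges: (5,0,e)
spo result:
nodes: 2:z, 4:w, 6:v, 8:z, 9:u, 10:w, 11:u, 12:v
edges: (2,11,e); (4,6,e); (10,4,e); (11,10,e); (12,2,e); (12,9,e)


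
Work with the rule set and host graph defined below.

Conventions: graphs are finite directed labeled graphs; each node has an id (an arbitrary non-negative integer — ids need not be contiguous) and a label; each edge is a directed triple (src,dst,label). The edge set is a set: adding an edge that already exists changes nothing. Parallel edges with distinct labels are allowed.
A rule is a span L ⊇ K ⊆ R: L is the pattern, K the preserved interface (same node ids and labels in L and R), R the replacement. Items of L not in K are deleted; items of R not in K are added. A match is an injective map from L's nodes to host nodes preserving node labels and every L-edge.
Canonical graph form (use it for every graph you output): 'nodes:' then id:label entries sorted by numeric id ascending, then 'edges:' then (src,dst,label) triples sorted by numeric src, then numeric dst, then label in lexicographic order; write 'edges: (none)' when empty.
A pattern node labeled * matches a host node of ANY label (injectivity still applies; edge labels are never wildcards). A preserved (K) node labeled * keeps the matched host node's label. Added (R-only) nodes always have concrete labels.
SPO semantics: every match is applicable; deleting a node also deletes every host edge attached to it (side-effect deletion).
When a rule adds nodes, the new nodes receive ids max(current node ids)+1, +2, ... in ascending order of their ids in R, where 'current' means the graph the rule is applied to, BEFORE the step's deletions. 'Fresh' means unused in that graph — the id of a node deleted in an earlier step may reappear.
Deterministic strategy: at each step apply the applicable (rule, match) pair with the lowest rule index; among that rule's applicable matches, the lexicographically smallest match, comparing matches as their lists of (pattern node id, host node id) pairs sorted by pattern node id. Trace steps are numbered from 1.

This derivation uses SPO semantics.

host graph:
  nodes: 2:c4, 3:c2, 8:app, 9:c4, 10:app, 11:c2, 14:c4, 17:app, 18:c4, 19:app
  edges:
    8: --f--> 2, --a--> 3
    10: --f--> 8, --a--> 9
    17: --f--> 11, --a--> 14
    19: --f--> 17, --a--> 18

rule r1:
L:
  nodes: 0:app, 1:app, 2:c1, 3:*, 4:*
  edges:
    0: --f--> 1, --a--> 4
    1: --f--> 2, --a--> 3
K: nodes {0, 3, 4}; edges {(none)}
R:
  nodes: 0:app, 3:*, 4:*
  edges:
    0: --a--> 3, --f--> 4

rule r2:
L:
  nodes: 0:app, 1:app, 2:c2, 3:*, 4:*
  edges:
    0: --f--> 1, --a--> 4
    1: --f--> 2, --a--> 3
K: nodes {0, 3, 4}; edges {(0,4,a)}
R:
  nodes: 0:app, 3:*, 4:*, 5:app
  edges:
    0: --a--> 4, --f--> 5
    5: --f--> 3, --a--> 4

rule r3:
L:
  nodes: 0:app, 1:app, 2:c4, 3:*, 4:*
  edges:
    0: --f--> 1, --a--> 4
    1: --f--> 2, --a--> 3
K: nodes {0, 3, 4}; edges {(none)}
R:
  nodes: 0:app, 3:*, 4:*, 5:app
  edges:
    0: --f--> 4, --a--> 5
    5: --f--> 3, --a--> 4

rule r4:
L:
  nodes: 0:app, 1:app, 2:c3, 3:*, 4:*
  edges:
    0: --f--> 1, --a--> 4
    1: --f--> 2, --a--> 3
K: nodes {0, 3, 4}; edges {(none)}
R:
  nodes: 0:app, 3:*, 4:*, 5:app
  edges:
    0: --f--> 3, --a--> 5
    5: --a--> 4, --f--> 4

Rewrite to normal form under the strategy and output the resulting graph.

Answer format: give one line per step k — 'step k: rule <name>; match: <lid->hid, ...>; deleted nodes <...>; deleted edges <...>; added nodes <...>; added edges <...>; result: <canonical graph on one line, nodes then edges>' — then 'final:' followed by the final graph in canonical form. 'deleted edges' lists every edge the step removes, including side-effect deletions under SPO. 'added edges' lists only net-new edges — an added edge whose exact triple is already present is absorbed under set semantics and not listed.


step 1: rule r2; match: 0->19, 1->17, 2->11, 3->14, 4->18; deleted nodes 11, 17; deleted edges (17,11,f); (17,14,a); (19,17,f); added nodes 20; added edges (19,20,f); (20,14,f); (20,18,a); result: nodes: 2:c4, 3:c2, 8:app, 9:c4, 10:app, 14:c4, 18:c4, 19:app, 20:app edges: (8,2,f); (8,3,a); (10,8,f); (10,9,a); (19,18,a); (19,20,f); (20,14,f); (20,18,a)
step 2: rule r3; match: 0->10, 1->8, 2->2, 3->3, 4->9; deleted nodes 2, 8; deleted edges (8,2,f); (8,3,a); (10,8,f); (10,9,a); added nodes 21; added edges (10,9,f); (10,21,a); (21,3,f); (21,9,a); result: nodes: 3:c2, 9:c4, 10:app, 14:c4, 18:c4, 19:app, 20:app, 21:app edges: (10,9,f); (10,21,a); (19,18,a); (19,20,f); (20,14,f); (20,18,a); (21,3,f); (21,9,a)
final:
nodes: 3:c2, 9:c4, 10:app, 14:c4, 18:c4, 19:app, 20:app, 21:app
edges: (10,9,f); (10,21,a); (19,18,a); (19,20,f); (20,14,f); (20,18,a); (21,3,f); (21,9,a)


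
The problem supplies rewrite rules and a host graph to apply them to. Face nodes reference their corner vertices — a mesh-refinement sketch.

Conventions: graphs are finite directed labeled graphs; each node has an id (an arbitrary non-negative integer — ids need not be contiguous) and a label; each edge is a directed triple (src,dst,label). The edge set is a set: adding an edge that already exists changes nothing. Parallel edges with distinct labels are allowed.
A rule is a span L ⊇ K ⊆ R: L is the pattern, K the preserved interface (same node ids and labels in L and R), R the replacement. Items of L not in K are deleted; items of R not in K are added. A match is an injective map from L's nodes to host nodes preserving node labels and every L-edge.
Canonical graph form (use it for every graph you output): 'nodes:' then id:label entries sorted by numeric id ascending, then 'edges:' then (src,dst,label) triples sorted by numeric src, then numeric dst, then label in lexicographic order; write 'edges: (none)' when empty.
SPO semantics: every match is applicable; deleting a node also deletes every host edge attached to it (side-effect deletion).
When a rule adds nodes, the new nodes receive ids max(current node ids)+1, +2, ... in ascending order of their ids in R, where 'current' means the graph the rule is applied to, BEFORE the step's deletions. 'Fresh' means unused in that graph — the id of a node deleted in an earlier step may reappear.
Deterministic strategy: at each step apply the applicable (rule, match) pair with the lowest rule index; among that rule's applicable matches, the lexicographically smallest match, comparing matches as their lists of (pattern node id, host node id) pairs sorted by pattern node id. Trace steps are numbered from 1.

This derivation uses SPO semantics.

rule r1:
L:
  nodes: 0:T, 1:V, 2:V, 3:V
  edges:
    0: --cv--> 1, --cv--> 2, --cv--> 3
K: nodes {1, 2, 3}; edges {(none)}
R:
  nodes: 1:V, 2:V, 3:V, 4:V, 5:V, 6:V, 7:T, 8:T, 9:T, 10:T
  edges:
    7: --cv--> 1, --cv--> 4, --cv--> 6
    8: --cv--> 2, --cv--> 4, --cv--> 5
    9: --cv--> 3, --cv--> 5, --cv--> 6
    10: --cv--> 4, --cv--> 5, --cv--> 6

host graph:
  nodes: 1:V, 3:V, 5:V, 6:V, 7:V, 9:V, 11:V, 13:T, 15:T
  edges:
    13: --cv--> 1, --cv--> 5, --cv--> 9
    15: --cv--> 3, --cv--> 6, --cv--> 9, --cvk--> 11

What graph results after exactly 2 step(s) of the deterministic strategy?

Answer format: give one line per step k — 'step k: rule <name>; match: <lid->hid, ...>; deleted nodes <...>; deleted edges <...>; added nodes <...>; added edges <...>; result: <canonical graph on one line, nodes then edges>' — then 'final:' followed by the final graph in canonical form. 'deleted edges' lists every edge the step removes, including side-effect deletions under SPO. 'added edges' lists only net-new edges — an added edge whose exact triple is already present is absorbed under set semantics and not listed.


step 1: rule r1; match: 0->13, 1->1, 2->5, 3->9; deleted nodes 13; deleted edges (13,1,cv); (13,5,cv); (13,9,cv); added nodes 16, 17, 18, 19, 20, 21, 22; added edges (19,1,cv); (19,16,cv); (19,18,cv); (20,5,cv); (20,16,cv); (20,17,cv); (21,9,cv); (21,17,cv); (21,18,cv); (22,16,cv); (22,17,cv); (22,18,cv); result: nodes: 1:V, 3:V, 5:V, 6:V, 7:V, 9:V, 11:V, 15:T, 16:V, 17:V, 18:V, 19:T, 20:T, 21:T, 22:T edges: (15,3,cv); (15,6,cv); (15,9,cv); (15,11,cvk); (19,1,cv); (19,16,cv); (19,18,cv); (20,5,cv); (20,16,cv); (20,17,cv); (21,9,cv); (21,17,cv); (21,18,cv); (22,16,cv); (22,17,cv); (22,18,cv)
step 2: rule r1; match: 0->15, 1->3, 2->6, 3->9; deleted nodes 15; deleted edges (15,3,cv); (15,6,cv); (15,9,cv); (15,11,cvk); added nodes 23, 24, 25, 26, 27, 28, 29; added edges (26,3,cv); (26,23,cv); (26,25,cv); (27,6,cv); (27,23,cv); (27,24,cv); (28,9,cv); (28,24,cv); (28,25,cv); (29,23,cv); (29,24,cv); (29,25,cv); result: nodes: 1:V, 3:V, 5:V, 6:V, 7:V, 9:V, 11:V, 16:V, 17:V, 18:V, 19:T, 20:T, 21:T, 22:T, 23:V, 24:V, 25:V, 26:T, 27:T, 28:T, 29:T edges: (19,1,cv); (19,16,cv); (19,18,cv); (20,5,cv); (20,16,cv); (20,17,cv); (21,9,cv); (21,17,cv); (21,18,cv); (22,16,cv); (22,17,cv); (22,18,cv); (26,3,cv); (26,23,cv); (26,25,cv); (27,6,cv); (27,23,cv); (27,24,cv); (28,9,cv); (28,24,cv); (28,25,cv); (29,23,cv); (29,24,cv); (29,25,cv)
final:
nodes: 1:V, 3:V, 5:V, 6:V, 7:V, 9:V, 11:V, 16:V, 17:V, 18:V, 19:T, 20:T, 21:T, 22:T, 23:V, 24:V, 25:V, 26:T, 27:T, 28:T, 29:T
edges: (19,1,cv); (19,16,cv); (19,18,cv); (20,5,cv); (20,16,cv); (20,17,cv); (21,9,cv); (21,17,cv); (21,18,cv); (22,16,cv); (22,17,cv); (22,18,cv); (26,3,cv); (26,23,cv); (26,25,cv); (27,6,cv); (27,23,cv); (27,24,cv); (28,9,cv); (28,24,cv); (28,25,cv); (29,23,cv); (29,24,cv); (29,25,cv)


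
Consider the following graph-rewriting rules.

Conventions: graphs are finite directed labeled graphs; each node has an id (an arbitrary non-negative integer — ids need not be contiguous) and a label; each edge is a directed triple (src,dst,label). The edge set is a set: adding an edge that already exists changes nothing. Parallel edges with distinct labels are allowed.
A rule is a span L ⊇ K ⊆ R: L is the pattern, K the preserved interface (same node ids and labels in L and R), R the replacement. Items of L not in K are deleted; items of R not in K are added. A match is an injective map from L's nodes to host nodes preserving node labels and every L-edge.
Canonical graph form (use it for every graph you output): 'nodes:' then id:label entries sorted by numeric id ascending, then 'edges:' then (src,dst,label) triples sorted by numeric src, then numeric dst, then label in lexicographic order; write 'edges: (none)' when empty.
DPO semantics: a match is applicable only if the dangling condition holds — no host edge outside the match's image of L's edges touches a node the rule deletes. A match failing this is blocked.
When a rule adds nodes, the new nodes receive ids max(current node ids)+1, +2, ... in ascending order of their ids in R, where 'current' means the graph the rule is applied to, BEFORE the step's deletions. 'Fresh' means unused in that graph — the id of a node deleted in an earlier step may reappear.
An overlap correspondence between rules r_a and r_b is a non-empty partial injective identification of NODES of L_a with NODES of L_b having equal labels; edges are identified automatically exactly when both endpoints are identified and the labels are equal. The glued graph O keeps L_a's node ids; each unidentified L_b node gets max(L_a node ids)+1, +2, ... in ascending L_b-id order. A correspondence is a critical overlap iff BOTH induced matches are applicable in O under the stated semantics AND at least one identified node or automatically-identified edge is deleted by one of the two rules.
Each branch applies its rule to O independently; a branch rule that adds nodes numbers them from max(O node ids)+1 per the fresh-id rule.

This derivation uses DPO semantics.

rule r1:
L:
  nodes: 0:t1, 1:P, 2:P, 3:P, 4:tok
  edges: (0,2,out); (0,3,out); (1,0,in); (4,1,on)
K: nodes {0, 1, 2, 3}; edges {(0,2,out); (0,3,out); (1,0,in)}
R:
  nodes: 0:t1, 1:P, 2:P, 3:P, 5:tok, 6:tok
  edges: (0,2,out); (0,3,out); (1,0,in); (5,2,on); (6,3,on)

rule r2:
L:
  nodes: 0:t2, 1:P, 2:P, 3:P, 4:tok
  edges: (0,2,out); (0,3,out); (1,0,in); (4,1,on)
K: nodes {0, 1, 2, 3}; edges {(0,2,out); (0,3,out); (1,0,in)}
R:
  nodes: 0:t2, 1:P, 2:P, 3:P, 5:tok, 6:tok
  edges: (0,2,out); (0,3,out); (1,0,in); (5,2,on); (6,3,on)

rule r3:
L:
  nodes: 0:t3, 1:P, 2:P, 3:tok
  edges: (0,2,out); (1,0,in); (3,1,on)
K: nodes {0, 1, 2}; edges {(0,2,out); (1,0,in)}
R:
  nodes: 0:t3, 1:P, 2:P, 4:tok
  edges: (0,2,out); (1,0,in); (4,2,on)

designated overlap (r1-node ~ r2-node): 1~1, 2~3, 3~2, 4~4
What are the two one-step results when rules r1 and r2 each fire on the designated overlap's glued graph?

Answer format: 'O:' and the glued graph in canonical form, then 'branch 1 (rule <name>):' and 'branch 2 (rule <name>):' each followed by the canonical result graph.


O:
nodes: 0:t1, 1:P, 2:P, 3:P, 4:tok, 5:t2
edges: (0,2,out); (0,3,out); (1,0,in); (1,5,in); (4,1,on); (5,2,out); (5,3,out)
branch 1 (rule r1):
nodes: 0:t1, 1:P, 2:P, 3:P, 5:t2, 6:tok, 7:tok
edges: (0,2,out); (0,3,out); (1,0,in); (1,5,in); (5,2,out); (5,3,out); (6,2,on); (7,3,on)
branch 2 (rule r2):
nodes: 0:t1, 1:P, 2:P, 3:P, 5:t2, 6:tok, 7:tok
edges: (0,2,out); (0,3,out); (1,0,in); (1,5,in); (5,2,out); (5,3,out); (6,3,on); (7,2,on)


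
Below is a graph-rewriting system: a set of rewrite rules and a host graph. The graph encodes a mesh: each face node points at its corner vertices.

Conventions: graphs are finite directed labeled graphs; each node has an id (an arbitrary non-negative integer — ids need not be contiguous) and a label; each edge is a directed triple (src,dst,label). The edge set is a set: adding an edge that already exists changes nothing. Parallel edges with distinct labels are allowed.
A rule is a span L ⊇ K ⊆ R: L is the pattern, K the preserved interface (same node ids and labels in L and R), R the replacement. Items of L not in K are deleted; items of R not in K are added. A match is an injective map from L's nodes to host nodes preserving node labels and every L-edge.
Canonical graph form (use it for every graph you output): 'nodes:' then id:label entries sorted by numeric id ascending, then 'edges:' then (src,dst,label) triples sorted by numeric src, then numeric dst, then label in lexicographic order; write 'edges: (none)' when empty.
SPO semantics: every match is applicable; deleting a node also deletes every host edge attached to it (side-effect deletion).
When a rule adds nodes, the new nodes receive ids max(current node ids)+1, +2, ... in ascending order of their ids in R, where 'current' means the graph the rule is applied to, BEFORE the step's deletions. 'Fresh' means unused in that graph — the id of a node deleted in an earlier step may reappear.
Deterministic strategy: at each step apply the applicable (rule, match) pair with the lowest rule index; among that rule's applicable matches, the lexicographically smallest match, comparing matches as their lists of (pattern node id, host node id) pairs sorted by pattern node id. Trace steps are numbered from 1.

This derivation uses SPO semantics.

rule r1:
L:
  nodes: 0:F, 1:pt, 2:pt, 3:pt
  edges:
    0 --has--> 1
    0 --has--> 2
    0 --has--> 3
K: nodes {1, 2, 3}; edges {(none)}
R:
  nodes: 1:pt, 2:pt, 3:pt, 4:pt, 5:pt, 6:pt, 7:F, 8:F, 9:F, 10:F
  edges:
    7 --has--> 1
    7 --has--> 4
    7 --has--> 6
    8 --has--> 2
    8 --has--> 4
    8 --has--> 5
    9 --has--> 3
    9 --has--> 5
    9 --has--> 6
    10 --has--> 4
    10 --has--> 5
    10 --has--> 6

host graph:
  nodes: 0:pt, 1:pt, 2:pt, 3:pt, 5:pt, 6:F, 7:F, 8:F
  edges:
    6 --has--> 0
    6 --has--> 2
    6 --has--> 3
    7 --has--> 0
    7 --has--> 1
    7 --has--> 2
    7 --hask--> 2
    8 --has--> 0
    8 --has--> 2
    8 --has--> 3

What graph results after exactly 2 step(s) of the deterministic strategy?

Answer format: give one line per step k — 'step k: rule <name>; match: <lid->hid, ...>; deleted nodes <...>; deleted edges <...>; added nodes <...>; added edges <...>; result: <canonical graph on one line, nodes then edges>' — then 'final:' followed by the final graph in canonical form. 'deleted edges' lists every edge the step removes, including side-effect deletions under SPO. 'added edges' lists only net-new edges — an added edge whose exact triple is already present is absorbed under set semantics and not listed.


step 1: rule r1; match: 0->6, 1->0, 2->2, 3->3; deleted nodes 6; deleted edges (6,0,has); (6,2,has); (6,3,has); added nodes 9, 10, 11, 12, 13, 14, 15; added edges (12,0,has); (12,9,has); (12,11,has); (13,2,has); (13,9,has); (13,10,has); (14,3,has); (14,10,has); (14,11,has); (15,9,has); (15,10,has); (15,11,has); result: nodes: 0:pt, 1:pt, 2:pt, 3:pt, 5:pt, 7:F, 8:F, 9:pt, 10:pt, 11:pt, 12:F, 13:F, 14:F, 15:F edges: (7,0,has); (7,1,has); (7,2,has); (7,2,hask); (8,0,has); (8,2,has); (8,3,has); (12,0,has); (12,9,has); (12,11,has); (13,2,has); (13,9,has); (13,10,has); (14,3,has); (14,10,has); (14,11,has); (15,9,has); (15,10,has); (15,11,has)
step 2: rule r1; match: 0->7, 1->0, 2->1, 3->2; deleted nodes 7; deleted edges (7,0,has); (7,1,has); (7,2,has); (7,2,hask); added nodes 16, 17, 18, 19, 20, 21, 22; added edges (19,0,has); (19,16,has); (19,18,has); (20,1,has); (20,16,has); (20,17,has); (21,2,has); (21,17,has); (21,18,has); (22,16,has); (22,17,has); (22,18,has); result: nodes: 0:pt, 1:pt, 2:pt, 3:pt, 5:pt, 8:F, 9:pt, 10:pt, 11:pt, 12:F, 13:F, 14:F, 15:F, 16:pt, 17:pt, 18:pt, 19:F, 20:F, 21:F, 22:F edges: (8,0,has); (8,2,has); (8,3,has); (12,0,has); (12,9,has); (12,11,has); (13,2,has); (13,9,has); (13,10,has); (14,3,has); (14,10,has); (14,11,has); (15,9,has); (15,10,has); (15,11,has); (19,0,has); (19,16,has); (19,18,has); (20,1,has); (20,16,has); (20,17,has); (21,2,has); (21,17,has); (21,18,has); (22,16,has); (22,17,has); (22,18,has)
final:
nodes: 0:pt, 1:pt, 2:pt, 3:pt, 5:pt, 8:F, 9:pt, 10:pt, 11:pt, 12:F, 13:F, 14:F, 15:F, 16:pt, 17:pt, 18:pt, 19:F, 20:F, 21:F, 22:F
edges: (8,0,has); (8,2,has); (8,3,has); (12,0,has); (12,9,has); (12,11,has); (13,2,has); (13,9,has); (13,10,has); (14,3,has); (14,10,has); (14,11,has); (15,9,has); (15,10,has); (15,11,has); (19,0,has); (19,16,has); (19,18,has); (20,1,has); (20,16,has); (20,17,has); (21,2,has); (21,17,has); (21,18,has); (22,16,has); (22,17,has); (22,18,has)


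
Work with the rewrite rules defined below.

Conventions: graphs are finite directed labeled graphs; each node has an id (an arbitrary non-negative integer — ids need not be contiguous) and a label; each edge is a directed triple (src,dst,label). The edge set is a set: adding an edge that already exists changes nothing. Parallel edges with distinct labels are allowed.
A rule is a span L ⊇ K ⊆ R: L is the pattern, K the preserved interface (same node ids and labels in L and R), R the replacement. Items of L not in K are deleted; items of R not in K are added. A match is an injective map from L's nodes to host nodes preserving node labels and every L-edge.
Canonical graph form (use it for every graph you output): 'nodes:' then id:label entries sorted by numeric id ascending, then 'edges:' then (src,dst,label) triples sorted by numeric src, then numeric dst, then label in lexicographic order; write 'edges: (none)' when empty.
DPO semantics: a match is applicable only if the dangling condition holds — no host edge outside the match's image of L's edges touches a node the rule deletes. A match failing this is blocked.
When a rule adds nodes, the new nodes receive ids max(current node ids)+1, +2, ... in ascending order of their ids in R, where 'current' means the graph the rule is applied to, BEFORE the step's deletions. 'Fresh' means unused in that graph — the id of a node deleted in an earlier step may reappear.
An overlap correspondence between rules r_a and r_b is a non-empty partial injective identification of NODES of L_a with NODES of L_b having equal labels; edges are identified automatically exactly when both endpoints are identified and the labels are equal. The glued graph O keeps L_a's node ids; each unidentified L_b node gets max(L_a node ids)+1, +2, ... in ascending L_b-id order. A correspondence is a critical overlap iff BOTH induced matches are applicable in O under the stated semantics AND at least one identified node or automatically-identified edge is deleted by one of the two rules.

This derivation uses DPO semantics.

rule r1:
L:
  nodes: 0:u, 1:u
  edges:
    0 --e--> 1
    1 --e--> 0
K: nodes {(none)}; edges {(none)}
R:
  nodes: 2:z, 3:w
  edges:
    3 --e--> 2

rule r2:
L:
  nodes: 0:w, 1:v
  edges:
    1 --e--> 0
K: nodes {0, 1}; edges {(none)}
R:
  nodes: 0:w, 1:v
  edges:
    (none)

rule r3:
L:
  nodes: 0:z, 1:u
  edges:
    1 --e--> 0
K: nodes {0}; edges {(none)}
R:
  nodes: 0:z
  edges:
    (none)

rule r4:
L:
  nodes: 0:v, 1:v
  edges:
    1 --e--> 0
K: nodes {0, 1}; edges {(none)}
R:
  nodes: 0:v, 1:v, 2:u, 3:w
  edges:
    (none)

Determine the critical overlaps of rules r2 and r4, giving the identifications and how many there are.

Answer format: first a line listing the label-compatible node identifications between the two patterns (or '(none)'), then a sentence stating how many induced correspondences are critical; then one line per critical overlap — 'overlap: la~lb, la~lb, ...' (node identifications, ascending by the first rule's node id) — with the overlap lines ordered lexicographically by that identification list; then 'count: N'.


label-compatible node identifications between L(r2) and L(r4): 1~0, 1~1
0 of the induced correspondences are critical overlaps of r2 and r4.
count: 0
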